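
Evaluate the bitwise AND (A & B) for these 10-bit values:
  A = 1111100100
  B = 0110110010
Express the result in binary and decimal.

Apply & to each column (1 only where both bits are 1):
  1111100100
& 0110110010
------------
  0110100000

Answer: 0110100000 (416)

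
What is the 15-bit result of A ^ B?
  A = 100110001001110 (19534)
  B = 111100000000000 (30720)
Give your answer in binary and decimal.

Apply ^ to each column (1 where bits differ):
  100110001001110
^ 111100000000000
-----------------
  011010001001110

Answer: 011010001001110 (13390)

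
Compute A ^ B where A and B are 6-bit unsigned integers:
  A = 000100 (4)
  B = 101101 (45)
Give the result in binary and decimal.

Apply ^ to each column (1 where bits differ):
  000100
^ 101101
--------
  101001

Answer: 101001 (41)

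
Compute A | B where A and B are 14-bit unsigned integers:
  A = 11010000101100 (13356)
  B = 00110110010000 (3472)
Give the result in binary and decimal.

Apply | to each column (1 where either bit is 1):
  11010000101100
| 00110110010000
----------------
  11110110111100

Answer: 11110110111100 (15804)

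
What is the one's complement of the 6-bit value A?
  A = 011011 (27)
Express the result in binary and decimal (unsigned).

Flip each bit (0->1, 1->0):
  011011
  100100

Answer: 100100 (36)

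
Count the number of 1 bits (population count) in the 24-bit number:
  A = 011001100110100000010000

011001100110100000010000
1-bits at positions (from bit 0 = LSB): 4, 11, 13, 14, 17, 18, 21, 22
Count = 8

Answer: 8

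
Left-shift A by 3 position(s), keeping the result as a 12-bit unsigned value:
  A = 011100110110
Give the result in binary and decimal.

Shift left by 3: drop the top 3 bit(s), append 3 zero(s) on the right.
  011100110110  ->  discard [011], keep [100110110], append 000
= 100110110000

Answer: 100110110000 (2480)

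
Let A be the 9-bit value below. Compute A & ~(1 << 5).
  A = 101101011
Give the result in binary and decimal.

Mask = ~(1 << 5) = 111011111
Bit 5 of A is 1, so AND-ing with the mask clears it to 0.
  101101011
& 111011111
-----------
  101001011

Answer: 101001011 (331)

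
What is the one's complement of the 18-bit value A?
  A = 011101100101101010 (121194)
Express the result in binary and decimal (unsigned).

Flip each bit (0->1, 1->0):
  011101100101101010
  100010011010010101

Answer: 100010011010010101 (140949)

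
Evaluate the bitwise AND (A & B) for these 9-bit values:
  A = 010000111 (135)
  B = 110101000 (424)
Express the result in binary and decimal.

Apply & to each column (1 only where both bits are 1):
  010000111
& 110101000
-----------
  010000000

Answer: 010000000 (128)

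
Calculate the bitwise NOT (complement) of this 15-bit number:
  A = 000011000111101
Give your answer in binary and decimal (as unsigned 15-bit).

Flip each bit (0->1, 1->0):
  000011000111101
  111100111000010

Answer: 111100111000010 (31170)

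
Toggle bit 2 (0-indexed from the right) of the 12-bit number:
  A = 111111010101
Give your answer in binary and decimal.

Mask = 1 << 2 = 000000000100
Bit 2 of A is 1; XOR with the mask flips it to 0.
  111111010101
^ 000000000100
--------------
  111111010001

Answer: 111111010001 (4049)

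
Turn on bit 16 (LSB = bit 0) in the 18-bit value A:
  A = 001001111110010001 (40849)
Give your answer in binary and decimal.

Mask = 1 << 16 = 010000000000000000
Bit 16 of A is 0, so OR-ing with the mask flips it to 1.
  001001111110010001
| 010000000000000000
--------------------
  011001111110010001

Answer: 011001111110010001 (106385)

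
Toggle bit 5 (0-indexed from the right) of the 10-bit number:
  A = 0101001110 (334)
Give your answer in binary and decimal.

Mask = 1 << 5 = 0000100000
Bit 5 of A is 0; XOR with the mask flips it to 1.
  0101001110
^ 0000100000
------------
  0101101110

Answer: 0101101110 (366)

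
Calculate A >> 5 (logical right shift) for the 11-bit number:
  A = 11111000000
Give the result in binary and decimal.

Logical shift right by 5: drop the bottom 5 bit(s), prepend 5 zero(s) on the left.
  11111000000  ->  keep [111110], discard [00000], prepend 00000
= 00000111110

Answer: 00000111110 (62)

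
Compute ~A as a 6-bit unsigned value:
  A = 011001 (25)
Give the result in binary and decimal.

Flip each bit (0->1, 1->0):
  011001
  100110

Answer: 100110 (38)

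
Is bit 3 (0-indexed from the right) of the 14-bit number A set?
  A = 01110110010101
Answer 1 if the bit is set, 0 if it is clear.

Bit 3 is the 4th from the right.
  01110110010101
            ^
That bit is 0.

Answer: 0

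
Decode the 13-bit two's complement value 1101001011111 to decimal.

MSB is 1, so the value is negative. Find the magnitude:
1. Invert bits:  0010110100000
2. Add 1:        0010110100001  = 1441
3. Apply sign:   -1441

Answer: -1441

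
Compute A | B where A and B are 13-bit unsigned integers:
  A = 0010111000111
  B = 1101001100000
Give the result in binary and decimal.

Apply | to each column (1 where either bit is 1):
  0010111000111
| 1101001100000
---------------
  1111111100111

Answer: 1111111100111 (8167)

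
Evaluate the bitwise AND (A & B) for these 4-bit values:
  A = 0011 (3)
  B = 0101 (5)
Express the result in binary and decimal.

Apply & to each column (1 only where both bits are 1):
  0011
& 0101
------
  0001

Answer: 0001 (1)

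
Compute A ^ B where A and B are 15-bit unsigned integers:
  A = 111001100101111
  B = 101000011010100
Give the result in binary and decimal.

Apply ^ to each column (1 where bits differ):
  111001100101111
^ 101000011010100
-----------------
  010001111111011

Answer: 010001111111011 (9211)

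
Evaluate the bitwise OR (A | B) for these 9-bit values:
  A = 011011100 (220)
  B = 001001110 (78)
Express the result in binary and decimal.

Apply | to each column (1 where either bit is 1):
  011011100
| 001001110
-----------
  011011110

Answer: 011011110 (222)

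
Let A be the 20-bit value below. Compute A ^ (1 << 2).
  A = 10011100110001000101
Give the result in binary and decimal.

Mask = 1 << 2 = 00000000000000000100
Bit 2 of A is 1; XOR with the mask flips it to 0.
  10011100110001000101
^ 00000000000000000100
----------------------
  10011100110001000001

Answer: 10011100110001000001 (642113)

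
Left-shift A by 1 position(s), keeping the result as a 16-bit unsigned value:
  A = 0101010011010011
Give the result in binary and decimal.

Shift left by 1: drop the top 1 bit(s), append 1 zero(s) on the right.
  0101010011010011  ->  discard [0], keep [101010011010011], append 0
= 1010100110100110

Answer: 1010100110100110 (43430)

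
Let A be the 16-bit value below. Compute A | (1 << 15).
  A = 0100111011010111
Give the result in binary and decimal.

Mask = 1 << 15 = 1000000000000000
Bit 15 of A is 0, so OR-ing with the mask flips it to 1.
  0100111011010111
| 1000000000000000
------------------
  1100111011010111

Answer: 1100111011010111 (52951)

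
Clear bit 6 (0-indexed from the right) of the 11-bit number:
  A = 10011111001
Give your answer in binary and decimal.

Mask = ~(1 << 6) = 11110111111
Bit 6 of A is 1, so AND-ing with the mask clears it to 0.
  10011111001
& 11110111111
-------------
  10010111001

Answer: 10010111001 (1209)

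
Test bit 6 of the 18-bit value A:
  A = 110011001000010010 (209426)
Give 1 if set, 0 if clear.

Bit 6 is the 7th from the right.
  110011001000010010
             ^
That bit is 0.

Answer: 0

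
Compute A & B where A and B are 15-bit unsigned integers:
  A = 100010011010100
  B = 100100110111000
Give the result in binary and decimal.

Apply & to each column (1 only where both bits are 1):
  100010011010100
& 100100110111000
-----------------
  100000010010000

Answer: 100000010010000 (16528)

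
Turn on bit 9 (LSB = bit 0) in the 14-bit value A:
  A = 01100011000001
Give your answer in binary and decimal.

Mask = 1 << 9 = 00001000000000
Bit 9 of A is 0, so OR-ing with the mask flips it to 1.
  01100011000001
| 00001000000000
----------------
  01101011000001

Answer: 01101011000001 (6849)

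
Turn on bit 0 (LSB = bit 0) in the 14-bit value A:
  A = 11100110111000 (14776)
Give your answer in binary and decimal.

Mask = 1 << 0 = 00000000000001
Bit 0 of A is 0, so OR-ing with the mask flips it to 1.
  11100110111000
| 00000000000001
----------------
  11100110111001

Answer: 11100110111001 (14777)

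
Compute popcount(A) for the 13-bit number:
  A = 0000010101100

0000010101100
1-bits at positions (from bit 0 = LSB): 2, 3, 5, 7
Count = 4

Answer: 4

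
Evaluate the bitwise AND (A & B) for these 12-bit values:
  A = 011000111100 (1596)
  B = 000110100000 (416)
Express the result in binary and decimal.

Apply & to each column (1 only where both bits are 1):
  011000111100
& 000110100000
--------------
  000000100000

Answer: 000000100000 (32)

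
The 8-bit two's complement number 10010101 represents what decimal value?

MSB is 1, so the value is negative. Find the magnitude:
1. Invert bits:  01101010
2. Add 1:        01101011  = 107
3. Apply sign:   -107

Answer: -107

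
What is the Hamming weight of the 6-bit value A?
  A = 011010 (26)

011010
1-bits at positions (from bit 0 = LSB): 1, 3, 4
Count = 3

Answer: 3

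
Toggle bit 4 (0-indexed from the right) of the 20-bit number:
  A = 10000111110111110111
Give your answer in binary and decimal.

Mask = 1 << 4 = 00000000000000010000
Bit 4 of A is 1; XOR with the mask flips it to 0.
  10000111110111110111
^ 00000000000000010000
----------------------
  10000111110111100111

Answer: 10000111110111100111 (556519)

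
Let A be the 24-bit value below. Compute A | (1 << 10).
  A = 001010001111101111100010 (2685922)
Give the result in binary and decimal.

Mask = 1 << 10 = 000000000000010000000000
Bit 10 of A is 0, so OR-ing with the mask flips it to 1.
  001010001111101111100010
| 000000000000010000000000
--------------------------
  001010001111111111100010

Answer: 001010001111111111100010 (2686946)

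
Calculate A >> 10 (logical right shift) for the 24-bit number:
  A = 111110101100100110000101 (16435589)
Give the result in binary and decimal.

Logical shift right by 10: drop the bottom 10 bit(s), prepend 10 zero(s) on the left.
  111110101100100110000101  ->  keep [11111010110010], discard [0110000101], prepend 0000000000
= 000000000011111010110010

Answer: 000000000011111010110010 (16050)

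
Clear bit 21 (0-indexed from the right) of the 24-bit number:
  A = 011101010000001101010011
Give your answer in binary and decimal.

Mask = ~(1 << 21) = 110111111111111111111111
Bit 21 of A is 1, so AND-ing with the mask clears it to 0.
  011101010000001101010011
& 110111111111111111111111
--------------------------
  010101010000001101010011

Answer: 010101010000001101010011 (5571411)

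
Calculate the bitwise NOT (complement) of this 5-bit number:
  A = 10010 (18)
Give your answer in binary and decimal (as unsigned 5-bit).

Flip each bit (0->1, 1->0):
  10010
  01101

Answer: 01101 (13)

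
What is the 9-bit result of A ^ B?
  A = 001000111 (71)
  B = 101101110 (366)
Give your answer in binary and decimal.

Apply ^ to each column (1 where bits differ):
  001000111
^ 101101110
-----------
  100101001

Answer: 100101001 (297)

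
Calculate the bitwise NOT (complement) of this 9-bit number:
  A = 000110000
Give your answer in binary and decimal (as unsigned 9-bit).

Flip each bit (0->1, 1->0):
  000110000
  111001111

Answer: 111001111 (463)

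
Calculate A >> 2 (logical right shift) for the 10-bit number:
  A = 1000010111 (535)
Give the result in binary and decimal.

Logical shift right by 2: drop the bottom 2 bit(s), prepend 2 zero(s) on the left.
  1000010111  ->  keep [10000101], discard [11], prepend 00
= 0010000101

Answer: 0010000101 (133)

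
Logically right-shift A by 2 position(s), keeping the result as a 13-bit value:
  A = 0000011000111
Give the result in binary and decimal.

Logical shift right by 2: drop the bottom 2 bit(s), prepend 2 zero(s) on the left.
  0000011000111  ->  keep [00000110001], discard [11], prepend 00
= 0000000110001

Answer: 0000000110001 (49)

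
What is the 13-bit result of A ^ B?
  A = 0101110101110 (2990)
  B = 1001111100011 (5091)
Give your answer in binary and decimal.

Apply ^ to each column (1 where bits differ):
  0101110101110
^ 1001111100011
---------------
  1100001001101

Answer: 1100001001101 (6221)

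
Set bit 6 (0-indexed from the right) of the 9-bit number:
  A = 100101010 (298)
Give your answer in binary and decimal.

Mask = 1 << 6 = 001000000
Bit 6 of A is 0, so OR-ing with the mask flips it to 1.
  100101010
| 001000000
-----------
  101101010

Answer: 101101010 (362)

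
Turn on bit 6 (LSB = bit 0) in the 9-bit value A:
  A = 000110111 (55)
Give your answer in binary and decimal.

Mask = 1 << 6 = 001000000
Bit 6 of A is 0, so OR-ing with the mask flips it to 1.
  000110111
| 001000000
-----------
  001110111

Answer: 001110111 (119)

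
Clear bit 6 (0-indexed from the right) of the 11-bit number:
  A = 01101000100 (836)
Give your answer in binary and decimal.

Mask = ~(1 << 6) = 11110111111
Bit 6 of A is 1, so AND-ing with the mask clears it to 0.
  01101000100
& 11110111111
-------------
  01100000100

Answer: 01100000100 (772)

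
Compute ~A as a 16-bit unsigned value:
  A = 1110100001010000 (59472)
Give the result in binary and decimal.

Flip each bit (0->1, 1->0):
  1110100001010000
  0001011110101111

Answer: 0001011110101111 (6063)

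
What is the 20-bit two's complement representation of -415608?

1. Binary of +415608:  01100101011101111000
2. Invert bits:     10011010100010000111
3. Add 1:           10011010100010001000

Answer: 10011010100010001000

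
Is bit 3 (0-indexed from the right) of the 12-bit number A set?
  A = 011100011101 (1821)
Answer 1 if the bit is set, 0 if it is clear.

Bit 3 is the 4th from the right.
  011100011101
          ^
That bit is 1.

Answer: 1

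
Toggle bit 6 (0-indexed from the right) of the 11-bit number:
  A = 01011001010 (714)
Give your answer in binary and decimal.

Mask = 1 << 6 = 00001000000
Bit 6 of A is 1; XOR with the mask flips it to 0.
  01011001010
^ 00001000000
-------------
  01010001010

Answer: 01010001010 (650)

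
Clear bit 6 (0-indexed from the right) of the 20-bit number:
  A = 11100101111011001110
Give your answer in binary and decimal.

Mask = ~(1 << 6) = 11111111111110111111
Bit 6 of A is 1, so AND-ing with the mask clears it to 0.
  11100101111011001110
& 11111111111110111111
----------------------
  11100101111010001110

Answer: 11100101111010001110 (941710)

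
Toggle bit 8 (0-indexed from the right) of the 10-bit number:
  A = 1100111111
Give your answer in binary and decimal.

Mask = 1 << 8 = 0100000000
Bit 8 of A is 1; XOR with the mask flips it to 0.
  1100111111
^ 0100000000
------------
  1000111111

Answer: 1000111111 (575)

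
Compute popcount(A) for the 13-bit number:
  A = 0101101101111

0101101101111
1-bits at positions (from bit 0 = LSB): 0, 1, 2, 3, 5, 6, 8, 9, 11
Count = 9

Answer: 9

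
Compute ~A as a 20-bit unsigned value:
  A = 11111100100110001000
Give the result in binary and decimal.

Flip each bit (0->1, 1->0):
  11111100100110001000
  00000011011001110111

Answer: 00000011011001110111 (13943)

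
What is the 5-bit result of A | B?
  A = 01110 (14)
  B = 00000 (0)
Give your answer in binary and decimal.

Apply | to each column (1 where either bit is 1):
  01110
| 00000
-------
  01110

Answer: 01110 (14)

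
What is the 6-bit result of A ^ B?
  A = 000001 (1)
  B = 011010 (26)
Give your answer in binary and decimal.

Apply ^ to each column (1 where bits differ):
  000001
^ 011010
--------
  011011

Answer: 011011 (27)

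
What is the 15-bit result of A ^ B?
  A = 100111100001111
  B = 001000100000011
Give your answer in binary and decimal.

Apply ^ to each column (1 where bits differ):
  100111100001111
^ 001000100000011
-----------------
  101111000001100

Answer: 101111000001100 (24076)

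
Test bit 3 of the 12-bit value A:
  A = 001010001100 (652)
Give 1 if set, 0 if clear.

Bit 3 is the 4th from the right.
  001010001100
          ^
That bit is 1.

Answer: 1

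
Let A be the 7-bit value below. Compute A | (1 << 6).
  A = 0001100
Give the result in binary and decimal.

Mask = 1 << 6 = 1000000
Bit 6 of A is 0, so OR-ing with the mask flips it to 1.
  0001100
| 1000000
---------
  1001100

Answer: 1001100 (76)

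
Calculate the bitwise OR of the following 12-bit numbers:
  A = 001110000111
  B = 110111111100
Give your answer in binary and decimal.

Apply | to each column (1 where either bit is 1):
  001110000111
| 110111111100
--------------
  111111111111

Answer: 111111111111 (4095)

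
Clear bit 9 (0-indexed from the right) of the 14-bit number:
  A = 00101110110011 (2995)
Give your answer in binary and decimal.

Mask = ~(1 << 9) = 11110111111111
Bit 9 of A is 1, so AND-ing with the mask clears it to 0.
  00101110110011
& 11110111111111
----------------
  00100110110011

Answer: 00100110110011 (2483)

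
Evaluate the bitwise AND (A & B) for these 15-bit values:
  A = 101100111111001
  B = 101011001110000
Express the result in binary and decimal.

Apply & to each column (1 only where both bits are 1):
  101100111111001
& 101011001110000
-----------------
  101000001110000

Answer: 101000001110000 (20592)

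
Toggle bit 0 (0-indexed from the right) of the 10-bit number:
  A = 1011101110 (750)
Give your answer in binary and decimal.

Mask = 1 << 0 = 0000000001
Bit 0 of A is 0; XOR with the mask flips it to 1.
  1011101110
^ 0000000001
------------
  1011101111

Answer: 1011101111 (751)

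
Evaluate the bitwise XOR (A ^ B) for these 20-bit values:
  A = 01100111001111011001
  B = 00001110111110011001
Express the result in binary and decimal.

Apply ^ to each column (1 where bits differ):
  01100111001111011001
^ 00001110111110011001
----------------------
  01101001110001000000

Answer: 01101001110001000000 (433216)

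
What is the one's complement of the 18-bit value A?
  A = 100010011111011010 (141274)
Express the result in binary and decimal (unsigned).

Flip each bit (0->1, 1->0):
  100010011111011010
  011101100000100101

Answer: 011101100000100101 (120869)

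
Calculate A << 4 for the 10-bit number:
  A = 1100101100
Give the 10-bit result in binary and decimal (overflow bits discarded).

Shift left by 4: drop the top 4 bit(s), append 4 zero(s) on the right.
  1100101100  ->  discard [1100], keep [101100], append 0000
= 1011000000

Answer: 1011000000 (704)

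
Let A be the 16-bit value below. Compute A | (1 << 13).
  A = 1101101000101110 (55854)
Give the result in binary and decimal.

Mask = 1 << 13 = 0010000000000000
Bit 13 of A is 0, so OR-ing with the mask flips it to 1.
  1101101000101110
| 0010000000000000
------------------
  1111101000101110

Answer: 1111101000101110 (64046)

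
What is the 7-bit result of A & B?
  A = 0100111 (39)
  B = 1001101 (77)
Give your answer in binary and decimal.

Apply & to each column (1 only where both bits are 1):
  0100111
& 1001101
---------
  0000101

Answer: 0000101 (5)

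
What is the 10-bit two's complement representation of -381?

1. Binary of +381:  0101111101
2. Invert bits:     1010000010
3. Add 1:           1010000011

Answer: 1010000011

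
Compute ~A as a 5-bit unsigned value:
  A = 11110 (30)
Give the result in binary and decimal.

Flip each bit (0->1, 1->0):
  11110
  00001

Answer: 00001 (1)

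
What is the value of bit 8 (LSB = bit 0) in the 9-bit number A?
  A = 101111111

Bit 8 is the 9th from the right.
  101111111
  ^
That bit is 1.

Answer: 1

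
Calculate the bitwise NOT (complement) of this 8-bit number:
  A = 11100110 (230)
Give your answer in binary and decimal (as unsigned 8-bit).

Flip each bit (0->1, 1->0):
  11100110
  00011001

Answer: 00011001 (25)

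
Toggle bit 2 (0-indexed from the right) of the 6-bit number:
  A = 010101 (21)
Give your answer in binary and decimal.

Mask = 1 << 2 = 000100
Bit 2 of A is 1; XOR with the mask flips it to 0.
  010101
^ 000100
--------
  010001

Answer: 010001 (17)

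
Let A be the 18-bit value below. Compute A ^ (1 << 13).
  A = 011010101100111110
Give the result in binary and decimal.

Mask = 1 << 13 = 000010000000000000
Bit 13 of A is 1; XOR with the mask flips it to 0.
  011010101100111110
^ 000010000000000000
--------------------
  011000101100111110

Answer: 011000101100111110 (101182)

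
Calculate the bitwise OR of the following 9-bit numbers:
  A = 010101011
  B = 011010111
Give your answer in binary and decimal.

Apply | to each column (1 where either bit is 1):
  010101011
| 011010111
-----------
  011111111

Answer: 011111111 (255)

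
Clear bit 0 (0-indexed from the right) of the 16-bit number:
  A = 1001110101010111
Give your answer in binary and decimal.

Mask = ~(1 << 0) = 1111111111111110
Bit 0 of A is 1, so AND-ing with the mask clears it to 0.
  1001110101010111
& 1111111111111110
------------------
  1001110101010110

Answer: 1001110101010110 (40278)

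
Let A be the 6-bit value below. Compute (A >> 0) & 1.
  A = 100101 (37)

Bit 0 is the 1st from the right.
  100101
       ^
That bit is 1.

Answer: 1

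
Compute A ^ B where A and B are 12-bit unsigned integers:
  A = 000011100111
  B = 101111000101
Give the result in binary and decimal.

Apply ^ to each column (1 where bits differ):
  000011100111
^ 101111000101
--------------
  101100100010

Answer: 101100100010 (2850)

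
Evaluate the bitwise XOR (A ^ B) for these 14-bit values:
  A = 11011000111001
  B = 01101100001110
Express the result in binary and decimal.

Apply ^ to each column (1 where bits differ):
  11011000111001
^ 01101100001110
----------------
  10110100110111

Answer: 10110100110111 (11575)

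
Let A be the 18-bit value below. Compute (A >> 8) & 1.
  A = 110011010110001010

Bit 8 is the 9th from the right.
  110011010110001010
           ^
That bit is 1.

Answer: 1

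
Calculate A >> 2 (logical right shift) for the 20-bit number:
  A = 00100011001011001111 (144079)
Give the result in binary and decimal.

Logical shift right by 2: drop the bottom 2 bit(s), prepend 2 zero(s) on the left.
  00100011001011001111  ->  keep [001000110010110011], discard [11], prepend 00
= 00001000110010110011

Answer: 00001000110010110011 (36019)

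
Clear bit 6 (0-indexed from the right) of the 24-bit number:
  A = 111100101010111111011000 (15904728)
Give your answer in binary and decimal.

Mask = ~(1 << 6) = 111111111111111110111111
Bit 6 of A is 1, so AND-ing with the mask clears it to 0.
  111100101010111111011000
& 111111111111111110111111
--------------------------
  111100101010111110011000

Answer: 111100101010111110011000 (15904664)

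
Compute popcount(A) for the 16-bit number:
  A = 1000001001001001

1000001001001001
1-bits at positions (from bit 0 = LSB): 0, 3, 6, 9, 15
Count = 5

Answer: 5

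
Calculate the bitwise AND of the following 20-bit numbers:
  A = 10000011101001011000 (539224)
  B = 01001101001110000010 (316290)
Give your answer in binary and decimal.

Apply & to each column (1 only where both bits are 1):
  10000011101001011000
& 01001101001110000010
----------------------
  00000001001000000000

Answer: 00000001001000000000 (4608)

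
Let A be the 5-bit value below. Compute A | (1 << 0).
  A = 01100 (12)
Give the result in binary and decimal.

Mask = 1 << 0 = 00001
Bit 0 of A is 0, so OR-ing with the mask flips it to 1.
  01100
| 00001
-------
  01101

Answer: 01101 (13)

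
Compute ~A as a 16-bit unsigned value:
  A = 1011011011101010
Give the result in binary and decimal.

Flip each bit (0->1, 1->0):
  1011011011101010
  0100100100010101

Answer: 0100100100010101 (18709)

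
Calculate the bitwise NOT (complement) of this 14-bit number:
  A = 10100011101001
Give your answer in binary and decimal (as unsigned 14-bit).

Flip each bit (0->1, 1->0):
  10100011101001
  01011100010110

Answer: 01011100010110 (5910)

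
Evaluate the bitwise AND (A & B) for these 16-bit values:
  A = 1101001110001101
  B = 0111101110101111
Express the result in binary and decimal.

Apply & to each column (1 only where both bits are 1):
  1101001110001101
& 0111101110101111
------------------
  0101001110001101

Answer: 0101001110001101 (21389)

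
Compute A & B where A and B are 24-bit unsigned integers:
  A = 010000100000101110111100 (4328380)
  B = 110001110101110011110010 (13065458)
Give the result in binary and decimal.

Apply & to each column (1 only where both bits are 1):
  010000100000101110111100
& 110001110101110011110010
--------------------------
  010000100000100010110000

Answer: 010000100000100010110000 (4327600)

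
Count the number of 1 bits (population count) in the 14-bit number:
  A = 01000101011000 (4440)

01000101011000
1-bits at positions (from bit 0 = LSB): 3, 4, 6, 8, 12
Count = 5

Answer: 5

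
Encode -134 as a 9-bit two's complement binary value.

1. Binary of +134:  010000110
2. Invert bits:     101111001
3. Add 1:           101111010

Answer: 101111010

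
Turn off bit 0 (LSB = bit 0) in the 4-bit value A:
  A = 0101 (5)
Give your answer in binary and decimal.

Mask = ~(1 << 0) = 1110
Bit 0 of A is 1, so AND-ing with the mask clears it to 0.
  0101
& 1110
------
  0100

Answer: 0100 (4)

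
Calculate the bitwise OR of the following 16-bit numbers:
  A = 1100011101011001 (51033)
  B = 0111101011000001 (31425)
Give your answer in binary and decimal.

Apply | to each column (1 where either bit is 1):
  1100011101011001
| 0111101011000001
------------------
  1111111111011001

Answer: 1111111111011001 (65497)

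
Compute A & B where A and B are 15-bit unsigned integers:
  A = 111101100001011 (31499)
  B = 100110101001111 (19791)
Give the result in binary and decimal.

Apply & to each column (1 only where both bits are 1):
  111101100001011
& 100110101001111
-----------------
  100100100001011

Answer: 100100100001011 (18699)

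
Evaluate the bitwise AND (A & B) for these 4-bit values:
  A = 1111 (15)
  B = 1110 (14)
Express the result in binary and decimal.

Apply & to each column (1 only where both bits are 1):
  1111
& 1110
------
  1110

Answer: 1110 (14)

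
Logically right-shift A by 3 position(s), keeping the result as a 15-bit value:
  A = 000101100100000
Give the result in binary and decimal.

Logical shift right by 3: drop the bottom 3 bit(s), prepend 3 zero(s) on the left.
  000101100100000  ->  keep [000101100100], discard [000], prepend 000
= 000000101100100

Answer: 000000101100100 (356)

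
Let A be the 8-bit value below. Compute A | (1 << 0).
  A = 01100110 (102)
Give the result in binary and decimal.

Mask = 1 << 0 = 00000001
Bit 0 of A is 0, so OR-ing with the mask flips it to 1.
  01100110
| 00000001
----------
  01100111

Answer: 01100111 (103)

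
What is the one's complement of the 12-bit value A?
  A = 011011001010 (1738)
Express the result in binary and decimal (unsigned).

Flip each bit (0->1, 1->0):
  011011001010
  100100110101

Answer: 100100110101 (2357)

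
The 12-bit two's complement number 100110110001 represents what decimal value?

MSB is 1, so the value is negative. Find the magnitude:
1. Invert bits:  011001001110
2. Add 1:        011001001111  = 1615
3. Apply sign:   -1615

Answer: -1615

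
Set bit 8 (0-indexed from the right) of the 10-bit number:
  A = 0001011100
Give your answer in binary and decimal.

Mask = 1 << 8 = 0100000000
Bit 8 of A is 0, so OR-ing with the mask flips it to 1.
  0001011100
| 0100000000
------------
  0101011100

Answer: 0101011100 (348)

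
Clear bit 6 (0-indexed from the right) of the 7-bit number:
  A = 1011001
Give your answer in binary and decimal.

Mask = ~(1 << 6) = 0111111
Bit 6 of A is 1, so AND-ing with the mask clears it to 0.
  1011001
& 0111111
---------
  0011001

Answer: 0011001 (25)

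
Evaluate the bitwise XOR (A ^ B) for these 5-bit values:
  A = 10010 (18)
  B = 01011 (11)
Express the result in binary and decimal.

Apply ^ to each column (1 where bits differ):
  10010
^ 01011
-------
  11001

Answer: 11001 (25)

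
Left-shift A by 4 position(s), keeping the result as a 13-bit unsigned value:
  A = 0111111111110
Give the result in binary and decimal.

Shift left by 4: drop the top 4 bit(s), append 4 zero(s) on the right.
  0111111111110  ->  discard [0111], keep [111111110], append 0000
= 1111111100000

Answer: 1111111100000 (8160)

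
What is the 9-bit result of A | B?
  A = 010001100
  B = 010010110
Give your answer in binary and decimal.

Apply | to each column (1 where either bit is 1):
  010001100
| 010010110
-----------
  010011110

Answer: 010011110 (158)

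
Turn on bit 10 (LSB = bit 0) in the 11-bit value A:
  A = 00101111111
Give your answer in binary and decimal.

Mask = 1 << 10 = 10000000000
Bit 10 of A is 0, so OR-ing with the mask flips it to 1.
  00101111111
| 10000000000
-------------
  10101111111

Answer: 10101111111 (1407)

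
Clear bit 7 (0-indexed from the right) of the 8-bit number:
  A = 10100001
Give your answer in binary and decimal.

Mask = ~(1 << 7) = 01111111
Bit 7 of A is 1, so AND-ing with the mask clears it to 0.
  10100001
& 01111111
----------
  00100001

Answer: 00100001 (33)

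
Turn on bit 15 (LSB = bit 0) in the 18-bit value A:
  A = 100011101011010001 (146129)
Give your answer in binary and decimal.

Mask = 1 << 15 = 001000000000000000
Bit 15 of A is 0, so OR-ing with the mask flips it to 1.
  100011101011010001
| 001000000000000000
--------------------
  101011101011010001

Answer: 101011101011010001 (178897)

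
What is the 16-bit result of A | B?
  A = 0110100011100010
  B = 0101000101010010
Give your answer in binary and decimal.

Apply | to each column (1 where either bit is 1):
  0110100011100010
| 0101000101010010
------------------
  0111100111110010

Answer: 0111100111110010 (31218)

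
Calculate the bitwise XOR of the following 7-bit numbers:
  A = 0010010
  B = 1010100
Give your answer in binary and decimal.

Apply ^ to each column (1 where bits differ):
  0010010
^ 1010100
---------
  1000110

Answer: 1000110 (70)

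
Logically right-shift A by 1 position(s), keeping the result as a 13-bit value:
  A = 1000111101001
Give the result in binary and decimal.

Logical shift right by 1: drop the bottom 1 bit(s), prepend 1 zero(s) on the left.
  1000111101001  ->  keep [100011110100], discard [1], prepend 0
= 0100011110100

Answer: 0100011110100 (2292)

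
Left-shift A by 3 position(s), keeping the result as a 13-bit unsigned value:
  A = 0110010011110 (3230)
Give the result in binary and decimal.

Shift left by 3: drop the top 3 bit(s), append 3 zero(s) on the right.
  0110010011110  ->  discard [011], keep [0010011110], append 000
= 0010011110000

Answer: 0010011110000 (1264)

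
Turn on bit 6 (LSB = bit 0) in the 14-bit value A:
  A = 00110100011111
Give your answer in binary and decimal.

Mask = 1 << 6 = 00000001000000
Bit 6 of A is 0, so OR-ing with the mask flips it to 1.
  00110100011111
| 00000001000000
----------------
  00110101011111

Answer: 00110101011111 (3423)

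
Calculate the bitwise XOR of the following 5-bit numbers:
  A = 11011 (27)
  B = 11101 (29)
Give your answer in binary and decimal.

Apply ^ to each column (1 where bits differ):
  11011
^ 11101
-------
  00110

Answer: 00110 (6)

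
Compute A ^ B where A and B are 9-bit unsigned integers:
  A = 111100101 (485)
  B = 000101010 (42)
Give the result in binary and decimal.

Apply ^ to each column (1 where bits differ):
  111100101
^ 000101010
-----------
  111001111

Answer: 111001111 (463)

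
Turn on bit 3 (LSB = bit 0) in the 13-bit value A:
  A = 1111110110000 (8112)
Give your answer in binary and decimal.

Mask = 1 << 3 = 0000000001000
Bit 3 of A is 0, so OR-ing with the mask flips it to 1.
  1111110110000
| 0000000001000
---------------
  1111110111000

Answer: 1111110111000 (8120)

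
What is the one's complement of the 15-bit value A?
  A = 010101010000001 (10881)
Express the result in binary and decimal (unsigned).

Flip each bit (0->1, 1->0):
  010101010000001
  101010101111110

Answer: 101010101111110 (21886)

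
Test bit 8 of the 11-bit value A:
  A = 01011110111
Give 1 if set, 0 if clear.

Bit 8 is the 9th from the right.
  01011110111
    ^
That bit is 0.

Answer: 0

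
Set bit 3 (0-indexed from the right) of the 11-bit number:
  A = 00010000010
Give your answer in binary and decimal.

Mask = 1 << 3 = 00000001000
Bit 3 of A is 0, so OR-ing with the mask flips it to 1.
  00010000010
| 00000001000
-------------
  00010001010

Answer: 00010001010 (138)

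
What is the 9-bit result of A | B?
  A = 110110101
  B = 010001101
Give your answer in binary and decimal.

Apply | to each column (1 where either bit is 1):
  110110101
| 010001101
-----------
  110111101

Answer: 110111101 (445)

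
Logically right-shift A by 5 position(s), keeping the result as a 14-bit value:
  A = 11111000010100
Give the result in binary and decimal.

Logical shift right by 5: drop the bottom 5 bit(s), prepend 5 zero(s) on the left.
  11111000010100  ->  keep [111110000], discard [10100], prepend 00000
= 00000111110000

Answer: 00000111110000 (496)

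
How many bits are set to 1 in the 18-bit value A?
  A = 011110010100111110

011110010100111110
1-bits at positions (from bit 0 = LSB): 1, 2, 3, 4, 5, 8, 10, 13, 14, 15, 16
Count = 11

Answer: 11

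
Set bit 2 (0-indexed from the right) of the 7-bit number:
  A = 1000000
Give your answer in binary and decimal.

Mask = 1 << 2 = 0000100
Bit 2 of A is 0, so OR-ing with the mask flips it to 1.
  1000000
| 0000100
---------
  1000100

Answer: 1000100 (68)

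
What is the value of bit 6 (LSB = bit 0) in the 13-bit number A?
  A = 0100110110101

Bit 6 is the 7th from the right.
  0100110110101
        ^
That bit is 0.

Answer: 0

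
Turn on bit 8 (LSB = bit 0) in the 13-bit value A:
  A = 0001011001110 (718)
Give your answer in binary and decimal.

Mask = 1 << 8 = 0000100000000
Bit 8 of A is 0, so OR-ing with the mask flips it to 1.
  0001011001110
| 0000100000000
---------------
  0001111001110

Answer: 0001111001110 (974)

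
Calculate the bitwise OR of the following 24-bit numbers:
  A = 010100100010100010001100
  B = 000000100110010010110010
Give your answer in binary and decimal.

Apply | to each column (1 where either bit is 1):
  010100100010100010001100
| 000000100110010010110010
--------------------------
  010100100110110010111110

Answer: 010100100110110010111110 (5401790)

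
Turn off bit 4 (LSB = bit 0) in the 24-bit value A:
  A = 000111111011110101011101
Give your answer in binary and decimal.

Mask = ~(1 << 4) = 111111111111111111101111
Bit 4 of A is 1, so AND-ing with the mask clears it to 0.
  000111111011110101011101
& 111111111111111111101111
--------------------------
  000111111011110101001101

Answer: 000111111011110101001101 (2080077)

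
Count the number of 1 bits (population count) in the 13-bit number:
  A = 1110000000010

1110000000010
1-bits at positions (from bit 0 = LSB): 1, 10, 11, 12
Count = 4

Answer: 4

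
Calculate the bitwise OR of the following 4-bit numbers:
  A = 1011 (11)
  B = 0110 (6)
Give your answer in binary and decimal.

Apply | to each column (1 where either bit is 1):
  1011
| 0110
------
  1111

Answer: 1111 (15)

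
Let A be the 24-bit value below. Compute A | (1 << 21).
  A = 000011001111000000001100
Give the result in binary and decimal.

Mask = 1 << 21 = 001000000000000000000000
Bit 21 of A is 0, so OR-ing with the mask flips it to 1.
  000011001111000000001100
| 001000000000000000000000
--------------------------
  001011001111000000001100

Answer: 001011001111000000001100 (2945036)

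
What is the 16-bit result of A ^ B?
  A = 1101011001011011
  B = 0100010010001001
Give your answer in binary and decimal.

Apply ^ to each column (1 where bits differ):
  1101011001011011
^ 0100010010001001
------------------
  1001001011010010

Answer: 1001001011010010 (37586)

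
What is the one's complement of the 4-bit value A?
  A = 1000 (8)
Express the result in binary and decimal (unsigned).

Flip each bit (0->1, 1->0):
  1000
  0111

Answer: 0111 (7)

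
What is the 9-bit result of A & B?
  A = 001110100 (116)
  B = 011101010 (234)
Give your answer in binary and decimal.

Apply & to each column (1 only where both bits are 1):
  001110100
& 011101010
-----------
  001100000

Answer: 001100000 (96)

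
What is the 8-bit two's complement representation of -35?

1. Binary of +35:  00100011
2. Invert bits:     11011100
3. Add 1:           11011101

Answer: 11011101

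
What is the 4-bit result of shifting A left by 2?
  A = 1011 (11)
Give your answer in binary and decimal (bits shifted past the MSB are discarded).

Shift left by 2: drop the top 2 bit(s), append 2 zero(s) on the right.
  1011  ->  discard [10], keep [11], append 00
= 1100

Answer: 1100 (12)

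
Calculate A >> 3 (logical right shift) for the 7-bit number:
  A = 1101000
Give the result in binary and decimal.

Logical shift right by 3: drop the bottom 3 bit(s), prepend 3 zero(s) on the left.
  1101000  ->  keep [1101], discard [000], prepend 000
= 0001101

Answer: 0001101 (13)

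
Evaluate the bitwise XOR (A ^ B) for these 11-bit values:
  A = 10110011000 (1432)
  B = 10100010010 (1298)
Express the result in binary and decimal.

Apply ^ to each column (1 where bits differ):
  10110011000
^ 10100010010
-------------
  00010001010

Answer: 00010001010 (138)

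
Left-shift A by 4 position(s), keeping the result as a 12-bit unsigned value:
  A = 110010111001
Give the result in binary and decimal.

Shift left by 4: drop the top 4 bit(s), append 4 zero(s) on the right.
  110010111001  ->  discard [1100], keep [10111001], append 0000
= 101110010000

Answer: 101110010000 (2960)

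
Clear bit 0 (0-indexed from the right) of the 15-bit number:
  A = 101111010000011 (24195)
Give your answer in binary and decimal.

Mask = ~(1 << 0) = 111111111111110
Bit 0 of A is 1, so AND-ing with the mask clears it to 0.
  101111010000011
& 111111111111110
-----------------
  101111010000010

Answer: 101111010000010 (24194)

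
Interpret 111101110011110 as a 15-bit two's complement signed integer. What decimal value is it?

MSB is 1, so the value is negative. Find the magnitude:
1. Invert bits:  000010001100001
2. Add 1:        000010001100010  = 1122
3. Apply sign:   -1122

Answer: -1122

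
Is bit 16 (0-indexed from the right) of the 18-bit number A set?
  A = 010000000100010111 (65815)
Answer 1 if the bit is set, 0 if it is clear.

Bit 16 is the 17th from the right.
  010000000100010111
   ^
That bit is 1.

Answer: 1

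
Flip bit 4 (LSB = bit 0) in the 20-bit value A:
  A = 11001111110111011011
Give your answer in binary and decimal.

Mask = 1 << 4 = 00000000000000010000
Bit 4 of A is 1; XOR with the mask flips it to 0.
  11001111110111011011
^ 00000000000000010000
----------------------
  11001111110111001011

Answer: 11001111110111001011 (851403)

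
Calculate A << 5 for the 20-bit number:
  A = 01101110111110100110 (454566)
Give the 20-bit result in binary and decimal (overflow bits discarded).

Shift left by 5: drop the top 5 bit(s), append 5 zero(s) on the right.
  01101110111110100110  ->  discard [01101], keep [110111110100110], append 00000
= 11011111010011000000

Answer: 11011111010011000000 (914624)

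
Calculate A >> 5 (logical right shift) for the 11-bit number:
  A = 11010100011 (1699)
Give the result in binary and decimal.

Logical shift right by 5: drop the bottom 5 bit(s), prepend 5 zero(s) on the left.
  11010100011  ->  keep [110101], discard [00011], prepend 00000
= 00000110101

Answer: 00000110101 (53)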